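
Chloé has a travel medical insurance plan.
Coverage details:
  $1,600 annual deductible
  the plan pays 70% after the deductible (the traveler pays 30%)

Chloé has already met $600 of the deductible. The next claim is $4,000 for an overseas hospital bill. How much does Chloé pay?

$1,900

$600 of the $1,600 deductible is already met, leaving $1,000.
After the $1,000 deductible portion, $4,000 − $1,000 = $3,000 is subject to coinsurance.
30% of $3,000 = $900 falls to the traveler.
So the traveler owes $1,000 + $900 = $1,900.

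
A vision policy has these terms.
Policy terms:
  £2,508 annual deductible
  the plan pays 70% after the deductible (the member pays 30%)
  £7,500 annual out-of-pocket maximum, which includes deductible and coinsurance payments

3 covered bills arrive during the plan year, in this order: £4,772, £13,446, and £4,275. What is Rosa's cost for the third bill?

Claim 1 (£4,772): £2,508 to deductible, leaving £2,264; 30% of £2,264 = £679.20. Member owes £3,187.20 (running OOP £3,187.20).
Claim 2 (£13,446): deductible met; 30% of £13,446 = £4,033.80. Cost to member: £4,033.80. OOP to date £7,221.
Claim 3 (£4,275): deductible met; 30% of £4,275 = £1,282.50. Adding that to £7,221 gives £8,503.50, past the £7,500 cap; member pays only £7,500 − £7,221 = £279.

£279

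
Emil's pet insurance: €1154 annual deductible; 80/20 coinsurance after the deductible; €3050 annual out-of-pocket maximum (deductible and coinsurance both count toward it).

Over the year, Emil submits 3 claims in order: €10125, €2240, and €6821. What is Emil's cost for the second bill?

€101.80

Bill 1, €10125: €1154 to deductible, leaving €8971; 20% of €8971 = €1794.20. Cost to owner: €2948.20. OOP to date €2948.20.
Bill 2, €2240: 20% coinsurance on €2240 = €448. Adding that to €2948.20 gives €3396.20, past the €3050 cap; owner pays only €3050 − €2948.20 = €101.80.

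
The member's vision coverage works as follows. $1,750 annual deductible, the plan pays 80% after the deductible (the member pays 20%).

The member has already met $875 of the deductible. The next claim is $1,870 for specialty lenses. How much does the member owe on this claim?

$1,074

Remaining deductible: $1,750 − $875 = $875.
That leaves $1,870 − $875 = $995 for coinsurance.
20% of $995 = $199 falls to the member.
Member responsibility: $875 + $199 = $1,074.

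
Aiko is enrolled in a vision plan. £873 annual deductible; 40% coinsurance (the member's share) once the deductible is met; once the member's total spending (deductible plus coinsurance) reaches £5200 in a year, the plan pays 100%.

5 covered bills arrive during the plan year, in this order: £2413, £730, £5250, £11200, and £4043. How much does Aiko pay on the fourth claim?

#1 (£2413): deductible takes £873, £1540 remains; member's 40% is £616. Member pays £1489; OOP now £1489.
#2 (£730): deductible met; 40% of £730 = £292. Member owes £292 (running OOP £1781).
#3 (£5250): deductible already satisfied, so member's share is 40% × £5250 = £2100. Member owes £2100 (running OOP £3881).
#4 (£11200): 40% coinsurance on £11200 = £4480. That would push OOP to £8361, over the £5200 cap, so member pays £5200 − £3881 = £1319.

£1319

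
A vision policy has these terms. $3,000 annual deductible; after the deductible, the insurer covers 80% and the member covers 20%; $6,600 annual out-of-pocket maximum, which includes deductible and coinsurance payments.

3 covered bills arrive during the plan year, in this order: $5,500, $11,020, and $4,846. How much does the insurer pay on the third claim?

$3,950

#1 ($5,500): deductible takes $3,000, $2,500 remains; 20% of $2,500 = $500. Cost to member: $3,500. OOP to date $3,500. Plan pays $5,500 − $3,500 = $2,000.
#2 ($11,020): 20% coinsurance on $11,020 = $2,204. Member owes $2,204 (running OOP $5,704). Plan pays $11,020 − $2,204 = $8,816.
#3 ($4,846): deductible met; 20% of $4,846 = $969.20. That would push OOP to $6,673.20, over the $6,600 cap, so member pays $6,600 − $5,704 = $896. Insurer: $4,846 − $896 = $3,950.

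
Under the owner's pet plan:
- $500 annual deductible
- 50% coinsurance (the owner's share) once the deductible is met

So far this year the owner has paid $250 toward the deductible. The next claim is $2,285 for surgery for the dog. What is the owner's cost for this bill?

Remaining deductible: $500 − $250 = $250.
After the $250 deductible portion, $2,285 − $250 = $2,035 is subject to coinsurance.
Owner's 50% share of $2,035 is $1,017.50.
So the owner owes $250 + $1,017.50 = $1,267.50.

$1,267.50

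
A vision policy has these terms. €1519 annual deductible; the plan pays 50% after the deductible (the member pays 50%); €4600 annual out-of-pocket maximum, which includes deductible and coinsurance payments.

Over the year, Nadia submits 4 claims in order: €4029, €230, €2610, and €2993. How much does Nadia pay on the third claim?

Claim 1 — €4029: deductible takes €1519, €2510 remains; 50% of €2510 = €1255. Cost to member: €2774. OOP to date €2774.
Claim 2 — €230: deductible met; 50% of €230 = €115. Cost to member: €115. OOP to date €2889.
Claim 3 — €2610: deductible already satisfied, so member's share is 50% × €2610 = €1305. Member pays €1305; OOP now €4194.

€1305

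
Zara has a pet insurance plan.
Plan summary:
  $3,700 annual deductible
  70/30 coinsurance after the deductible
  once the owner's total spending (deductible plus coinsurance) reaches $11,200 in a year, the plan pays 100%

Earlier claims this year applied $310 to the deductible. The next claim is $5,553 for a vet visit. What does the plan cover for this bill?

Deductible still to meet: $3,700 − $310 = $3,390.
That leaves $5,553 − $3,390 = $2,163 for coinsurance.
Coinsurance: $2,163 × 30% = $648.90.
That puts the owner's cost at $3,390 + $648.90 = $4,038.90 before any cap.
Total out-of-pocket so far would be $310 + $4,038.90 = $4,348.90, below the $11,200 cap — no reduction.
Insurer pays the balance: $5,553 − $4,038.90 = $1,514.10.

$1,514.10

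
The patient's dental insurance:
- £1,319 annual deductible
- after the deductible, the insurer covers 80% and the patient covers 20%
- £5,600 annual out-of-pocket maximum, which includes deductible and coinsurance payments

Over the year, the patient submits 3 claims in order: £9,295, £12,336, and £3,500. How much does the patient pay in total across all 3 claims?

#1 (£9,295): deductible takes £1,319, £7,976 remains; patient's 20% is £1,595.20. Cost to patient: £2,914.20. OOP to date £2,914.20.
#2 (£12,336): deductible already satisfied, so patient's share is 20% × £12,336 = £2,467.20. Cost to patient: £2,467.20. OOP to date £5,381.40.
#3 (£3,500): 20% coinsurance on £3,500 = £700. OOP would hit £6,081.40 > £5,600, so the cap limits the patient to £5,600 − £5,381.40 = £218.60.
Summing the patient's payments: £2,914.20 + £2,467.20 + £218.60 = £5,600.

£5,600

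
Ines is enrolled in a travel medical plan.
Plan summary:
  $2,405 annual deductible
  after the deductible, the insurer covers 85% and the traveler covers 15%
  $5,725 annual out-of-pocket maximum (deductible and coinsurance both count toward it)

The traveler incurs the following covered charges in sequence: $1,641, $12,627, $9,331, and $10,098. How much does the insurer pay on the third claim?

$7,931.35

Claim 1 — $1,641: entire amount goes to the deductible. Traveler owes $1,641 (running OOP $1,641). Insurer: $1,641 − $1,641 = $0.
Claim 2 — $12,627: $764 finishes the deductible; $11,863 goes to coinsurance; coinsurance $11,863 × 15% = $1,779.45. Traveler owes $2,543.45 (running OOP $4,184.45). Plan pays $12,627 − $2,543.45 = $10,083.55.
Claim 3 — $9,331: 15% coinsurance on $9,331 = $1,399.65. Cost to traveler: $1,399.65. OOP to date $5,584.10. Plan pays $9,331 − $1,399.65 = $7,931.35.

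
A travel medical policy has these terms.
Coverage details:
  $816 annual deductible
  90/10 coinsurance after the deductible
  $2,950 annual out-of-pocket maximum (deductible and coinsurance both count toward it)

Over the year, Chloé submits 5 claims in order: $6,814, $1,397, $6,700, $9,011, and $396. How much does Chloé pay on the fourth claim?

Claim 1 ($6,814): $816 to deductible, leaving $5,998; 10% of $5,998 = $599.80. Cost to traveler: $1,415.80. OOP to date $1,415.80.
Claim 2 ($1,397): deductible met; 10% of $1,397 = $139.70. Cost to traveler: $139.70. OOP to date $1,555.50.
Claim 3 ($6,700): 10% coinsurance on $6,700 = $670. Cost to traveler: $670. OOP to date $2,225.50.
Claim 4 ($9,011): deductible met; 10% of $9,011 = $901.10. Adding that to $2,225.50 gives $3,126.60, past the $2,950 cap; traveler pays only $2,950 − $2,225.50 = $724.50.

$724.50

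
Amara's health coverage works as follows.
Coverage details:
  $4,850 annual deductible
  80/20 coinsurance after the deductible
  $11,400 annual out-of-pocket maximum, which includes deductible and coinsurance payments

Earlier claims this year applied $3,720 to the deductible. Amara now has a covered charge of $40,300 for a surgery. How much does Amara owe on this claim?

$7,680

$3,720 of the $4,850 deductible is already met, leaving $1,130.
That leaves $40,300 − $1,130 = $39,170 for coinsurance.
20% of $39,170 = $7,834 falls to the patient.
Patient responsibility before any cap: $1,130 + $7,834 = $8,964.
That would bring total out-of-pocket to $12,684, past the $11,400 cap. The patient is capped at $11,400 − $3,720 = $7,680 on this claim.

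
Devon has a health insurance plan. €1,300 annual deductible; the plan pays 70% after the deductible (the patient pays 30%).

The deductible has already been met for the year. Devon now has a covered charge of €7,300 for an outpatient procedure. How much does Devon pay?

€2,190

The deductible is already satisfied, so the full bill goes to coinsurance.
30% of €7,300 = €2,190 falls to the patient.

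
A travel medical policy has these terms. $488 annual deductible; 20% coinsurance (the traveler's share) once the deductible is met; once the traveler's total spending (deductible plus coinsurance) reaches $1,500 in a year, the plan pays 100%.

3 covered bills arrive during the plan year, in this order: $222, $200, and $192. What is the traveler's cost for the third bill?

$91.20

Claim 1 ($222): entire amount goes to the deductible. Traveler pays $222; OOP now $222.
Claim 2 ($200): entire amount goes to the deductible. Cost to traveler: $200. OOP to date $422.
Claim 3 ($192): $66 to deductible, leaving $126; 20% of $126 = $25.20. Traveler pays $91.20; OOP now $513.20.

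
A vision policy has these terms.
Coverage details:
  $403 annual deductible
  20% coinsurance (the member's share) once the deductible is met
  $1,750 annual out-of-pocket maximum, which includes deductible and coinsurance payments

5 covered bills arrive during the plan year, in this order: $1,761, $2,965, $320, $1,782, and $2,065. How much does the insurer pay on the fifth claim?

$2,003

#1 ($1,761): deductible takes $403, $1,358 remains; 20% of $1,358 = $271.60. Cost to member: $674.60. OOP to date $674.60. Plan pays $1,761 − $674.60 = $1,086.40.
#2 ($2,965): deductible met; 20% of $2,965 = $593. Member pays $593; OOP now $1,267.60. Insurer: $2,965 − $593 = $2,372.
#3 ($320): deductible met; 20% of $320 = $64. Member owes $64 (running OOP $1,331.60). Plan pays $320 − $64 = $256.
#4 ($1,782): 20% coinsurance on $1,782 = $356.40. Cost to member: $356.40. OOP to date $1,688. Insurer: $1,782 − $356.40 = $1,425.60.
#5 ($2,065): 20% coinsurance on $2,065 = $413. OOP would hit $2,101 > $1,750, so the cap limits the member to $1,750 − $1,688 = $62. Insurer: $2,065 − $62 = $2,003.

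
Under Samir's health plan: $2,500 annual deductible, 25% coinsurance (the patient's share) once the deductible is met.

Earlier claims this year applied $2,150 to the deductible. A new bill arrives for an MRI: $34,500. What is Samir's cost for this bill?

$8,887.50

Remaining deductible: $2,500 − $2,150 = $350.
The remaining $34,150 (= $34,500 − $350) moves to coinsurance.
25% of $34,150 = $8,537.50 falls to the patient.
So the patient owes $350 + $8,537.50 = $8,887.50.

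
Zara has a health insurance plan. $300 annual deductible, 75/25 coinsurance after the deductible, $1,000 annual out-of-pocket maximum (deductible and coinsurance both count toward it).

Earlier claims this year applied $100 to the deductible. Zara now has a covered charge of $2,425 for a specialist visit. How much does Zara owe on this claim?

$100 of the $300 deductible is already met, leaving $200.
After the $200 deductible portion, $2,425 − $200 = $2,225 is subject to coinsurance.
Patient's 25% share of $2,225 is $556.25.
Patient responsibility before any cap: $200 + $556.25 = $756.25.
Total out-of-pocket so far would be $100 + $756.25 = $856.25, below the $1,000 cap — no reduction.

$756.25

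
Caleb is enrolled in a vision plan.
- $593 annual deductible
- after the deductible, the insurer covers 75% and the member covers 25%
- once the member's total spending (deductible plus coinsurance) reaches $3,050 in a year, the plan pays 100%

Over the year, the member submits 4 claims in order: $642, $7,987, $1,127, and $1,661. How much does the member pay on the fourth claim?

$166.25

#1 ($642): $593 to deductible, leaving $49; 25% of $49 = $12.25. Member owes $605.25 (running OOP $605.25).
#2 ($7,987): deductible met; 25% of $7,987 = $1,996.75. Member pays $1,996.75; OOP now $2,602.
#3 ($1,127): deductible met; 25% of $1,127 = $281.75. Member pays $281.75; OOP now $2,883.75.
#4 ($1,661): 25% coinsurance on $1,661 = $415.25. Adding that to $2,883.75 gives $3,299, past the $3,050 cap; member pays only $3,050 − $2,883.75 = $166.25.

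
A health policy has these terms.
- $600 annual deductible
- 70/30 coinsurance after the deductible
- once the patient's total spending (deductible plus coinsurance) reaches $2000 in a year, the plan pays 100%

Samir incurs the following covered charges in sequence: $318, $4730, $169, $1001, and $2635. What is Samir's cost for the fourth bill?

$14.90

Claim 1 — $318: fully absorbed by the deductible. Cost to patient: $318. OOP to date $318.
Claim 2 — $4730: deductible takes $282, $4448 remains; patient's 30% is $1334.40. Patient pays $1616.40; OOP now $1934.40.
Claim 3 — $169: deductible met; 30% of $169 = $50.70. Cost to patient: $50.70. OOP to date $1985.10.
Claim 4 — $1001: deductible already satisfied, so patient's share is 30% × $1001 = $300.30. OOP would hit $2285.40 > $2000, so the cap limits the patient to $2000 − $1985.10 = $14.90.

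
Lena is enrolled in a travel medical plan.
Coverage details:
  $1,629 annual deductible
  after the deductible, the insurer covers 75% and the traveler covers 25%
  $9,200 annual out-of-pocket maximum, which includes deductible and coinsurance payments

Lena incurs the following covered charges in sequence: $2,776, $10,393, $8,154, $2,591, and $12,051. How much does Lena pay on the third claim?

$2,038.50

Bill 1, $2,776: $1,629 to deductible, leaving $1,147; traveler's 25% is $286.75. Traveler owes $1,915.75 (running OOP $1,915.75).
Bill 2, $10,393: deductible met; 25% of $10,393 = $2,598.25. Cost to traveler: $2,598.25. OOP to date $4,514.
Bill 3, $8,154: 25% coinsurance on $8,154 = $2,038.50. Cost to traveler: $2,038.50. OOP to date $6,552.50.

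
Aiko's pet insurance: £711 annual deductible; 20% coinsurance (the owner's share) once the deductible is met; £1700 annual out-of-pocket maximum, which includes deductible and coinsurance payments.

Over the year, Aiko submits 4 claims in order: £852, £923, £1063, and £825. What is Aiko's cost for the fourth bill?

£165

#1 (£852): £711 to deductible, leaving £141; owner's 20% is £28.20. Owner pays £739.20; OOP now £739.20.
#2 (£923): 20% coinsurance on £923 = £184.60. Cost to owner: £184.60. OOP to date £923.80.
#3 (£1063): deductible already satisfied, so owner's share is 20% × £1063 = £212.60. Cost to owner: £212.60. OOP to date £1136.40.
#4 (£825): deductible met; 20% of £825 = £165. Cost to owner: £165. OOP to date £1301.40.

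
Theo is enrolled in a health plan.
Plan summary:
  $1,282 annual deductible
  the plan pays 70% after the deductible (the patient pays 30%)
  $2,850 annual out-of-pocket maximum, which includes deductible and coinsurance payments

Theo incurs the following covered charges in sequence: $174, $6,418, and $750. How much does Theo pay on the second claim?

$2,676

#1 ($174): entire amount goes to the deductible. Cost to patient: $174. OOP to date $174.
#2 ($6,418): deductible takes $1,108, $5,310 remains; coinsurance $5,310 × 30% = $1,593. Claim cost before the cap: $1,108 + $1,593 = $2,701. OOP would hit $2,875 > $2,850, so the cap limits the patient to $2,850 − $174 = $2,676.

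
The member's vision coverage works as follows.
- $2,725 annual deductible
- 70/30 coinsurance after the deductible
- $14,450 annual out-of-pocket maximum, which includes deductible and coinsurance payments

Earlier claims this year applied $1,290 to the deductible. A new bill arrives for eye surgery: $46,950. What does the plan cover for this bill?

$33,790

Deductible still to meet: $2,725 − $1,290 = $1,435.
After the $1,435 deductible portion, $46,950 − $1,435 = $45,515 is subject to coinsurance.
Member's 30% share of $45,515 is $13,654.50.
Member responsibility before any cap: $1,435 + $13,654.50 = $15,089.50.
Adding $15,089.50 to the $1,290 already spent would give $16,379.50, which exceeds the $14,450 cap; the member pays just $14,450 − $1,290 = $13,160.
The insurer covers the remainder: $46,950 − $13,160 = $33,790.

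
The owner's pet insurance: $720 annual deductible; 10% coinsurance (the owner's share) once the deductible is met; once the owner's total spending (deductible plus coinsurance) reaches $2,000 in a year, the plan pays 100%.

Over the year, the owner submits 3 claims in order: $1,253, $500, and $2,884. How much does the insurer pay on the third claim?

$2,595.60

#1 ($1,253): deductible takes $720, $533 remains; owner's 10% is $53.30. Cost to owner: $773.30. OOP to date $773.30. Insurer: $1,253 − $773.30 = $479.70.
#2 ($500): deductible met; 10% of $500 = $50. Cost to owner: $50. OOP to date $823.30. Insurer: $500 − $50 = $450.
#3 ($2,884): 10% coinsurance on $2,884 = $288.40. Owner owes $288.40 (running OOP $1,111.70). Insurer: $2,884 − $288.40 = $2,595.60.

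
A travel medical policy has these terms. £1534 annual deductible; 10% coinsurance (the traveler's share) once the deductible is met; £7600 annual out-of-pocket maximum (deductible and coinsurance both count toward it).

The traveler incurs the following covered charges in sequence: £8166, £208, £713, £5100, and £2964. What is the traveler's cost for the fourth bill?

£510

Claim 1 (£8166): £1534 finishes the deductible; £6632 goes to coinsurance; 10% of £6632 = £663.20. Traveler pays £2197.20; OOP now £2197.20.
Claim 2 (£208): deductible met; 10% of £208 = £20.80. Traveler owes £20.80 (running OOP £2218).
Claim 3 (£713): deductible met; 10% of £713 = £71.30. Cost to traveler: £71.30. OOP to date £2289.30.
Claim 4 (£5100): 10% coinsurance on £5100 = £510. Traveler owes £510 (running OOP £2799.30).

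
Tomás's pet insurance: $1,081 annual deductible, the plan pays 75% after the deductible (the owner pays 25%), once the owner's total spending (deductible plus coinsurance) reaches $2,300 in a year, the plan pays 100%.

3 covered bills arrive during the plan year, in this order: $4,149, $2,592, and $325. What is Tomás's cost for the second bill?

Bill 1, $4,149: $1,081 to deductible, leaving $3,068; coinsurance $3,068 × 25% = $767. Owner owes $1,848 (running OOP $1,848).
Bill 2, $2,592: deductible met; 25% of $2,592 = $648. That would push OOP to $2,496, over the $2,300 cap, so owner pays $2,300 − $1,848 = $452.

$452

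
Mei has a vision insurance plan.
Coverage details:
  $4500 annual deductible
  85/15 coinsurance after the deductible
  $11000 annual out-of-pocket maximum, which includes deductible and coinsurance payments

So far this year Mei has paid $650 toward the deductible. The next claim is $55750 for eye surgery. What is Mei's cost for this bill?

$10350

Deductible still to meet: $4500 − $650 = $3850.
The remaining $51900 (= $55750 − $3850) moves to coinsurance.
Member's 15% share of $51900 is $7785.
That puts the member's cost at $3850 + $7785 = $11635 before any cap.
That would bring total out-of-pocket to $12285, past the $11000 cap. The member is capped at $11000 − $650 = $10350 on this claim.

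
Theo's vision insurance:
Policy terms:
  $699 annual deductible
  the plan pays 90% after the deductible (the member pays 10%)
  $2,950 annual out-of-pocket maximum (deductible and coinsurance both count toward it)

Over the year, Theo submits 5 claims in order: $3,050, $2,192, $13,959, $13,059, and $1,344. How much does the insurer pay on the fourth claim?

$12,658.20

Claim 1 — $3,050: deductible takes $699, $2,351 remains; coinsurance $2,351 × 10% = $235.10. Member owes $934.10 (running OOP $934.10). Plan pays $3,050 − $934.10 = $2,115.90.
Claim 2 — $2,192: 10% coinsurance on $2,192 = $219.20. Cost to member: $219.20. OOP to date $1,153.30. Insurer: $2,192 − $219.20 = $1,972.80.
Claim 3 — $13,959: deductible met; 10% of $13,959 = $1,395.90. Member owes $1,395.90 (running OOP $2,549.20). Insurer: $13,959 − $1,395.90 = $12,563.10.
Claim 4 — $13,059: deductible already satisfied, so member's share is 10% × $13,059 = $1,305.90. Adding that to $2,549.20 gives $3,855.10, past the $2,950 cap; member pays only $2,950 − $2,549.20 = $400.80. Plan pays $13,059 − $400.80 = $12,658.20.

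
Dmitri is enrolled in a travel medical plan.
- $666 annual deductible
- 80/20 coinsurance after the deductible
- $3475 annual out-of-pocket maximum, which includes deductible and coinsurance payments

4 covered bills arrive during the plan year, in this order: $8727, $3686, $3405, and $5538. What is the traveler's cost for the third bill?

#1 ($8727): $666 to deductible, leaving $8061; coinsurance $8061 × 20% = $1612.20. Traveler owes $2278.20 (running OOP $2278.20).
#2 ($3686): deductible already satisfied, so traveler's share is 20% × $3686 = $737.20. Traveler pays $737.20; OOP now $3015.40.
#3 ($3405): deductible met; 20% of $3405 = $681. OOP would hit $3696.40 > $3475, so the cap limits the traveler to $3475 − $3015.40 = $459.60.

$459.60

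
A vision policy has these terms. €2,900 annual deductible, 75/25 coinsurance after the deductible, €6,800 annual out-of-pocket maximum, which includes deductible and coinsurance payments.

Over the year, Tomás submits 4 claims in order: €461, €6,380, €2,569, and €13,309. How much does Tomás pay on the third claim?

Claim 1 — €461: entire amount goes to the deductible. Member owes €461 (running OOP €461).
Claim 2 — €6,380: €2,439 to deductible, leaving €3,941; member's 25% is €985.25. Cost to member: €3,424.25. OOP to date €3,885.25.
Claim 3 — €2,569: deductible already satisfied, so member's share is 25% × €2,569 = €642.25. Member owes €642.25 (running OOP €4,527.50).

€642.25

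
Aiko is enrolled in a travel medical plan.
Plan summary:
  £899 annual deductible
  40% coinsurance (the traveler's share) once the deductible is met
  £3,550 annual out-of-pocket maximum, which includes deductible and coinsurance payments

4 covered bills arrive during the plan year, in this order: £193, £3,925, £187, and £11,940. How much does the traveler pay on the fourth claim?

£1,288.60

Claim 1 (£193): entire amount goes to the deductible. Cost to traveler: £193. OOP to date £193.
Claim 2 (£3,925): £706 to deductible, leaving £3,219; traveler's 40% is £1,287.60. Cost to traveler: £1,993.60. OOP to date £2,186.60.
Claim 3 (£187): deductible already satisfied, so traveler's share is 40% × £187 = £74.80. Traveler owes £74.80 (running OOP £2,261.40).
Claim 4 (£11,940): 40% coinsurance on £11,940 = £4,776. That would push OOP to £7,037.40, over the £3,550 cap, so traveler pays £3,550 − £2,261.40 = £1,288.60.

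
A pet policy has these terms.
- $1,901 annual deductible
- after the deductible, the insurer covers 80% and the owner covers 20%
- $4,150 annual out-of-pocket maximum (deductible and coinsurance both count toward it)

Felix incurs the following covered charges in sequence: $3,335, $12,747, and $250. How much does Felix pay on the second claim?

$1,962.20

Claim 1 ($3,335): $1,901 to deductible, leaving $1,434; 20% of $1,434 = $286.80. Owner pays $2,187.80; OOP now $2,187.80.
Claim 2 ($12,747): deductible met; 20% of $12,747 = $2,549.40. That would push OOP to $4,737.20, over the $4,150 cap, so owner pays $4,150 − $2,187.80 = $1,962.20.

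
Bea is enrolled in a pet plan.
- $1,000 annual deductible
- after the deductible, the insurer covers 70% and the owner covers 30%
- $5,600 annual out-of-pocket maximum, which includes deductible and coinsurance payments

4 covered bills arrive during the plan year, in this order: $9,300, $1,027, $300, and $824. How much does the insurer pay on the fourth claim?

Claim 1 ($9,300): deductible takes $1,000, $8,300 remains; owner's 30% is $2,490. Cost to owner: $3,490. OOP to date $3,490. Plan pays $9,300 − $3,490 = $5,810.
Claim 2 ($1,027): deductible already satisfied, so owner's share is 30% × $1,027 = $308.10. Cost to owner: $308.10. OOP to date $3,798.10. Insurer: $1,027 − $308.10 = $718.90.
Claim 3 ($300): deductible met; 30% of $300 = $90. Cost to owner: $90. OOP to date $3,888.10. Insurer: $300 − $90 = $210.
Claim 4 ($824): deductible met; 30% of $824 = $247.20. Owner pays $247.20; OOP now $4,135.30. Insurer: $824 − $247.20 = $576.80.

$576.80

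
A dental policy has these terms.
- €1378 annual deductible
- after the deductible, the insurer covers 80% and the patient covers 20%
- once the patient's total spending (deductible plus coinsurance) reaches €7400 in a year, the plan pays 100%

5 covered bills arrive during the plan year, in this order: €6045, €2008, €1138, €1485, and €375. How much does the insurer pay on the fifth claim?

€300

Claim 1 — €6045: €1378 to deductible, leaving €4667; 20% of €4667 = €933.40. Patient owes €2311.40 (running OOP €2311.40). Plan pays €6045 − €2311.40 = €3733.60.
Claim 2 — €2008: deductible met; 20% of €2008 = €401.60. Patient pays €401.60; OOP now €2713. Insurer: €2008 − €401.60 = €1606.40.
Claim 3 — €1138: deductible met; 20% of €1138 = €227.60. Patient pays €227.60; OOP now €2940.60. Plan pays €1138 − €227.60 = €910.40.
Claim 4 — €1485: 20% coinsurance on €1485 = €297. Patient pays €297; OOP now €3237.60. Plan pays €1485 − €297 = €1188.
Claim 5 — €375: 20% coinsurance on €375 = €75. Cost to patient: €75. OOP to date €3312.60. Insurer: €375 − €75 = €300.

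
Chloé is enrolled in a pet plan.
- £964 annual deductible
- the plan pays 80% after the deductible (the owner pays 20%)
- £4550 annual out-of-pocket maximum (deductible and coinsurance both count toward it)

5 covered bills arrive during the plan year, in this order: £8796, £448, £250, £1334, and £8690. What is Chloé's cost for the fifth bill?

Bill 1, £8796: deductible takes £964, £7832 remains; coinsurance £7832 × 20% = £1566.40. Owner pays £2530.40; OOP now £2530.40.
Bill 2, £448: 20% coinsurance on £448 = £89.60. Owner owes £89.60 (running OOP £2620).
Bill 3, £250: deductible met; 20% of £250 = £50. Cost to owner: £50. OOP to date £2670.
Bill 4, £1334: deductible met; 20% of £1334 = £266.80. Owner pays £266.80; OOP now £2936.80.
Bill 5, £8690: deductible already satisfied, so owner's share is 20% × £8690 = £1738. OOP would hit £4674.80 > £4550, so the cap limits the owner to £4550 − £2936.80 = £1613.20.

£1613.20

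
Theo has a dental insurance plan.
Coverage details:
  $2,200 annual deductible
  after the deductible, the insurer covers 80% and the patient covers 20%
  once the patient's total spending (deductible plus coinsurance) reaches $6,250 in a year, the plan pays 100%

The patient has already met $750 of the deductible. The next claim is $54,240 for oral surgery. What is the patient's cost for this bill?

Remaining deductible: $2,200 − $750 = $1,450.
After the $1,450 deductible portion, $54,240 − $1,450 = $52,790 is subject to coinsurance.
Coinsurance: $52,790 × 20% = $10,558.
That puts the patient's cost at $1,450 + $10,558 = $12,008 before any cap.
Year-to-date out-of-pocket would reach $750 + $12,008 = $12,758, above the $6,250 maximum, so the patient pays only $6,250 − $750 = $5,500.

$5,500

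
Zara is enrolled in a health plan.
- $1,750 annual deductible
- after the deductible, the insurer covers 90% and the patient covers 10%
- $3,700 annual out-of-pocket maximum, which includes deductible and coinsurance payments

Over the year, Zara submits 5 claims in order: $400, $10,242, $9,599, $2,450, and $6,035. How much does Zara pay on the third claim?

Bill 1, $400: all of it applies to the deductible. Patient pays $400; OOP now $400.
Bill 2, $10,242: $1,350 finishes the deductible; $8,892 goes to coinsurance; 10% of $8,892 = $889.20. Patient owes $2,239.20 (running OOP $2,639.20).
Bill 3, $9,599: 10% coinsurance on $9,599 = $959.90. Cost to patient: $959.90. OOP to date $3,599.10.

$959.90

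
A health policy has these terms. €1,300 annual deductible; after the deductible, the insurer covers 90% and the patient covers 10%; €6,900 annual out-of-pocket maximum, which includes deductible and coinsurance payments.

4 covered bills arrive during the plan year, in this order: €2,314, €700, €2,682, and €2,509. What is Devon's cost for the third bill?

€268.20

#1 (€2,314): €1,300 finishes the deductible; €1,014 goes to coinsurance; coinsurance €1,014 × 10% = €101.40. Patient owes €1,401.40 (running OOP €1,401.40).
#2 (€700): 10% coinsurance on €700 = €70. Patient owes €70 (running OOP €1,471.40).
#3 (€2,682): 10% coinsurance on €2,682 = €268.20. Patient owes €268.20 (running OOP €1,739.60).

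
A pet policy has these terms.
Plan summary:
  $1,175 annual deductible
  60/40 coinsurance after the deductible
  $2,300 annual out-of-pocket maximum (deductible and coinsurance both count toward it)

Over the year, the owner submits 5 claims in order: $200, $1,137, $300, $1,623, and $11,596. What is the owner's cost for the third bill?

$120

Bill 1, $200: fully absorbed by the deductible. Cost to owner: $200. OOP to date $200.
Bill 2, $1,137: $975 to deductible, leaving $162; owner's 40% is $64.80. Owner pays $1,039.80; OOP now $1,239.80.
Bill 3, $300: deductible met; 40% of $300 = $120. Cost to owner: $120. OOP to date $1,359.80.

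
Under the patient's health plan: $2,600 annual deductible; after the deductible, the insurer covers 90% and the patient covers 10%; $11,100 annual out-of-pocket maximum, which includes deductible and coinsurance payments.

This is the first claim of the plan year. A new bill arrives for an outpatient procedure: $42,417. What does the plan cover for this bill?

Nothing has been paid toward the $2,600 deductible, so the first $2,600 of this charge is applied there.
That leaves $42,417 − $2,600 = $39,817 for coinsurance.
10% of $39,817 = $3,981.70 falls to the patient.
Patient responsibility before any cap: $2,600 + $3,981.70 = $6,581.70.
Year-to-date out-of-pocket becomes $0 + $6,581.70 = $6,581.70, still under the $11,100 maximum, so no cap applies.
Insurer pays the balance: $42,417 − $6,581.70 = $35,835.30.

$35,835.30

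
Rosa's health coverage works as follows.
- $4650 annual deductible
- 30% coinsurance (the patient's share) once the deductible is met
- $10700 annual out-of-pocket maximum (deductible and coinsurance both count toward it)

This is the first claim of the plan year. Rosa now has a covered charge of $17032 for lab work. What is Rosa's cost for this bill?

$8364.60

Deductible not yet touched, so the first $4650 of the bill goes to the deductible.
After the $4650 deductible portion, $17032 − $4650 = $12382 is subject to coinsurance.
30% of $12382 = $3714.60 falls to the patient.
So the patient owes $4650 + $3714.60 = $8364.60 before any cap.
Year-to-date out-of-pocket becomes $0 + $8364.60 = $8364.60, still under the $10700 maximum, so no cap applies.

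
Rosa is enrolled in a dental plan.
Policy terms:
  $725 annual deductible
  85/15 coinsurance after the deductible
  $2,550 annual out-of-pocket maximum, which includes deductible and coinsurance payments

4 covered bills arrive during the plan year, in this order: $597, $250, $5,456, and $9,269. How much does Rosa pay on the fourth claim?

$988.30

#1 ($597): fully absorbed by the deductible. Patient owes $597 (running OOP $597).
#2 ($250): $128 finishes the deductible; $122 goes to coinsurance; 15% of $122 = $18.30. Patient pays $146.30; OOP now $743.30.
#3 ($5,456): 15% coinsurance on $5,456 = $818.40. Patient pays $818.40; OOP now $1,561.70.
#4 ($9,269): 15% coinsurance on $9,269 = $1,390.35. That would push OOP to $2,952.05, over the $2,550 cap, so patient pays $2,550 − $1,561.70 = $988.30.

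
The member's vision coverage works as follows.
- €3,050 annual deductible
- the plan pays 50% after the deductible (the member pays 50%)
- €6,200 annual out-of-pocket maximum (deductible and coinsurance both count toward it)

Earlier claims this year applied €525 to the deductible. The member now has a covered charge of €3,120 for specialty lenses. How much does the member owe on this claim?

€2,822.50

Deductible still to meet: €3,050 − €525 = €2,525.
After the €2,525 deductible portion, €3,120 − €2,525 = €595 is subject to coinsurance.
Coinsurance: €595 × 50% = €297.50.
Member responsibility before any cap: €2,525 + €297.50 = €2,822.50.
Year-to-date out-of-pocket becomes €525 + €2,822.50 = €3,347.50, still under the €6,200 maximum, so no cap applies.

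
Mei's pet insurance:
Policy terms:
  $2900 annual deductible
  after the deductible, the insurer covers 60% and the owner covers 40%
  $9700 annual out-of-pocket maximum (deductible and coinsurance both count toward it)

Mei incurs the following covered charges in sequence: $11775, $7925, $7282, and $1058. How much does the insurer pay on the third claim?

$7202

Claim 1 ($11775): $2900 to deductible, leaving $8875; owner's 40% is $3550. Owner pays $6450; OOP now $6450. Insurer: $11775 − $6450 = $5325.
Claim 2 ($7925): 40% coinsurance on $7925 = $3170. Owner owes $3170 (running OOP $9620). Plan pays $7925 − $3170 = $4755.
Claim 3 ($7282): 40% coinsurance on $7282 = $2912.80. That would push OOP to $12532.80, over the $9700 cap, so owner pays $9700 − $9620 = $80. Plan pays $7282 − $80 = $7202.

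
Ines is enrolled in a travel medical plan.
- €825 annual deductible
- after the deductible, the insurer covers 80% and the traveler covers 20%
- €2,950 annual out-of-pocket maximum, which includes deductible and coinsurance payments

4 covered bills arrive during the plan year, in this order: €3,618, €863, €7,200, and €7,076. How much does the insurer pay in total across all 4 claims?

Claim 1 — €3,618: deductible takes €825, €2,793 remains; coinsurance €2,793 × 20% = €558.60. Cost to traveler: €1,383.60. OOP to date €1,383.60. Plan pays €3,618 − €1,383.60 = €2,234.40.
Claim 2 — €863: deductible already satisfied, so traveler's share is 20% × €863 = €172.60. Traveler owes €172.60 (running OOP €1,556.20). Plan pays €863 − €172.60 = €690.40.
Claim 3 — €7,200: 20% coinsurance on €7,200 = €1,440. OOP would hit €2,996.20 > €2,950, so the cap limits the traveler to €2,950 − €1,556.20 = €1,393.80. Insurer: €7,200 − €1,393.80 = €5,806.20.
Claim 4 — €7,076: deductible met; 20% of €7,076 = €1,415.20. That would push OOP to €4,365.20, over the €2,950 cap, so traveler pays €2,950 − €2,950 = €0. Plan pays €7,076 − €0 = €7,076.
Insurer total = bills − traveler's total = €18,757 − €2,950 = €15,807.

€15,807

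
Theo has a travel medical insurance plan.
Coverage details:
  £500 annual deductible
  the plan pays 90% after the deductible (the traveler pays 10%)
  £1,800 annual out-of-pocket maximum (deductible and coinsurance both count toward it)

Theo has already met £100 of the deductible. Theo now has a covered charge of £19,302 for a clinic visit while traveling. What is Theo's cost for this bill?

£100 of the £500 deductible is already met, leaving £400.
The remaining £18,902 (= £19,302 − £400) moves to coinsurance.
Coinsurance: £18,902 × 10% = £1,890.20.
That puts the traveler's cost at £400 + £1,890.20 = £2,290.20 before any cap.
Year-to-date out-of-pocket would reach £100 + £2,290.20 = £2,390.20, above the £1,800 maximum, so the traveler pays only £1,800 − £100 = £1,700.

£1,700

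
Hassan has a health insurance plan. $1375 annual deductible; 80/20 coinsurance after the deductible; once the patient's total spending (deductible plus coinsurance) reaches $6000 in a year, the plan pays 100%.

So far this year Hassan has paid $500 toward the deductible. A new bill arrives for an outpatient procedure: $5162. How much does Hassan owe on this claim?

Deductible still to meet: $1375 − $500 = $875.
After the $875 deductible portion, $5162 − $875 = $4287 is subject to coinsurance.
20% of $4287 = $857.40 falls to the patient.
Patient responsibility before any cap: $875 + $857.40 = $1732.40.
Cumulative spending $500 + $1732.40 = $2232.40 stays under the $6000 maximum.

$1732.40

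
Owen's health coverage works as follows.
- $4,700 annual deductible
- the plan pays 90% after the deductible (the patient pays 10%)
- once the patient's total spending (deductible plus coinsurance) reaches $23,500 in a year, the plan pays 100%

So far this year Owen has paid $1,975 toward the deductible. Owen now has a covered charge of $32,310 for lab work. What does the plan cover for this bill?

$26,626.50

Remaining deductible: $4,700 − $1,975 = $2,725.
That leaves $32,310 − $2,725 = $29,585 for coinsurance.
Patient's 10% share of $29,585 is $2,958.50.
So the patient owes $2,725 + $2,958.50 = $5,683.50 before any cap.
Cumulative spending $1,975 + $5,683.50 = $7,658.50 stays under the $23,500 maximum.
The plan picks up $32,310 − $5,683.50 = $26,626.50.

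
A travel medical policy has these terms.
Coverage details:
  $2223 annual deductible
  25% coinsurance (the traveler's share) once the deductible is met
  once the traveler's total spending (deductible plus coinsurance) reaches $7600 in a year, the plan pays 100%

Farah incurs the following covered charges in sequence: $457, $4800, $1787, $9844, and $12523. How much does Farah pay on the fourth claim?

Bill 1, $457: all of it applies to the deductible. Cost to traveler: $457. OOP to date $457.
Bill 2, $4800: deductible takes $1766, $3034 remains; 25% of $3034 = $758.50. Cost to traveler: $2524.50. OOP to date $2981.50.
Bill 3, $1787: deductible met; 25% of $1787 = $446.75. Traveler pays $446.75; OOP now $3428.25.
Bill 4, $9844: 25% coinsurance on $9844 = $2461. Cost to traveler: $2461. OOP to date $5889.25.

$2461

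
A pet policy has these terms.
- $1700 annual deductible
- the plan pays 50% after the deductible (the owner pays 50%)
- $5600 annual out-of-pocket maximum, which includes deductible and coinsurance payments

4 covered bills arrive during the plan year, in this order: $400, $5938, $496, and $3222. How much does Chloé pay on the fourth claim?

Claim 1 — $400: all of it applies to the deductible. Cost to owner: $400. OOP to date $400.
Claim 2 — $5938: $1300 to deductible, leaving $4638; owner's 50% is $2319. Owner pays $3619; OOP now $4019.
Claim 3 — $496: deductible already satisfied, so owner's share is 50% × $496 = $248. Owner owes $248 (running OOP $4267).
Claim 4 — $3222: 50% coinsurance on $3222 = $1611. Adding that to $4267 gives $5878, past the $5600 cap; owner pays only $5600 − $4267 = $1333.

$1333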